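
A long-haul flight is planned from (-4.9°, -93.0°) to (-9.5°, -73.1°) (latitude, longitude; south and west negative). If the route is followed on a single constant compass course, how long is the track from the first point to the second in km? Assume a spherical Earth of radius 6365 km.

2251 km

Δψ = ln[tan(π/4+φ₂/2)/tan(π/4+φ₁/2)] = -0.0809;  Δφ = -0.0803 rad,  Δλ = +0.3473 rad
q = Δφ/Δψ = 0.9918
d = R·√(Δφ² + q²Δλ²) = 6365·0.35372 = 2251 km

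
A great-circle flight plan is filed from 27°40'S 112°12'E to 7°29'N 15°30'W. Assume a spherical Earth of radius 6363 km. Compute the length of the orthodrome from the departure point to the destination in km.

14069 km

Haversine: a = sin²(Δφ/2)+cos φ₁ cos φ₂ sin²(Δλ/2) = 0.79873;  σ = 2·atan2(√a,√(1−a))
σ = 126.689° → d = Rσ = 6363·2.21114 = 14069 km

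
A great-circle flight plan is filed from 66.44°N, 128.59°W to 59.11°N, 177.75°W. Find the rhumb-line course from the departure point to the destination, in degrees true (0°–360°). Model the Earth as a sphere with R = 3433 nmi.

Meridional parts: M(φ₁)=+1.5676, M(φ₂)=+1.2863 → ΔM = -0.2813;  Δλ = -0.8580 rad
tan C = Δλ / ΔM = +3.0502 → C = 251.85°

251.8°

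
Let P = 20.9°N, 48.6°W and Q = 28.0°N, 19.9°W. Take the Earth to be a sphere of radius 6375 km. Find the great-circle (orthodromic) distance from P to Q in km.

3004 km

cos σ = sin φ₁ sin φ₂ + cos φ₁ cos φ₂ cos Δλ
      = sin(20.90°)sin(28.00°) + cos(20.90°)cos(28.00°)cos(28.70°) = 0.8910
σ = 27.001° → d = Rσ = 6375·0.47126 = 3004 km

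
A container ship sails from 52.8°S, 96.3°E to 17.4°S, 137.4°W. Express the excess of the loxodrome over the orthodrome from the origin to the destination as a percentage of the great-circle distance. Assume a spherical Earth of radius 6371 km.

Great circle: σ = 1.6743 rad → d_gc = Rσ = 10667.2 km
Rhumb: Δφ = +0.6178, Δλ = +2.2044, Δψ = +0.7806, q = Δφ/Δψ = 0.7915 → d_rh = R√(Δφ²+q²Δλ²) = 11792.4 km
Excess = (11792.4 − 10667.2) / 10667.2 = 1125.2 / 10667.2 = 10.548% ≈ 10.5%

10.5%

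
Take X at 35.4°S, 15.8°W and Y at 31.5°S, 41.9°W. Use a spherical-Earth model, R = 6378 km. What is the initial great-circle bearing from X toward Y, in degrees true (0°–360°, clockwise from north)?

272.7°

θ = atan2( sin Δλ·cos φ₂ ,  cos φ₁ sin φ₂ − sin φ₁ cos φ₂ cos Δλ )
  = atan2(-0.3751, +0.0176) = 272.69°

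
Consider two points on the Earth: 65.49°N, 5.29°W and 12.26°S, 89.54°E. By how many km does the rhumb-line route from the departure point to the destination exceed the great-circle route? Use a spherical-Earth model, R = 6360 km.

454 km

Great circle: cos σ = sin φ₁ sin φ₂ + cos φ₁ cos φ₂ cos Δλ,  σ = 1.8001 rad → d_gc = 11448.9 km
Rhumb line: Δψ = -1.7425, q = Δφ/Δψ = 0.7788, d_rh = R√(Δφ²+q²Δλ²) = 11903.1 km
Excess = 11903.1 − 11448.9 = 454.2 ≈ 454 km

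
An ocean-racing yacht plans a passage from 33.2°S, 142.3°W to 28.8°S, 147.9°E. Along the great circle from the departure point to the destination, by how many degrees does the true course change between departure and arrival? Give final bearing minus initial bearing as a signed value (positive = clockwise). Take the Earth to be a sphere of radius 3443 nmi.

+39.6°

Initial bearing θ₁ = atan2(sin Δλ cos φ₂, cos φ₁ sin φ₂ − sin φ₁ cos φ₂ cos Δλ) = 253.90°
Final bearing θ₂ = (initial bearing from the destination back to the start) + 180° = 293.45°
Δθ = θ₂ − θ₁ = +39.6°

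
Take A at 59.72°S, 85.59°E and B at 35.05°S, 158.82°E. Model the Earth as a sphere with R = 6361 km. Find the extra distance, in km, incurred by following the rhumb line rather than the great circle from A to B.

Great circle: cos σ = sin φ₁ sin φ₂ + cos φ₁ cos φ₂ cos Δλ,  σ = 0.9084 rad → d_gc = 5778.1 km
Rhumb line: Δψ = +0.6533, q = Δφ/Δψ = 0.6591, d_rh = R√(Δφ²+q²Δλ²) = 6017.5 km
Excess = 6017.5 − 5778.1 = 239.4 ≈ 239 km

239 km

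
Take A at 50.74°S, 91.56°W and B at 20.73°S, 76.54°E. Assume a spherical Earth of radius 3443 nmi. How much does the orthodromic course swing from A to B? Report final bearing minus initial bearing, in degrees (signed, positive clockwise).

-160.4°

Initial bearing θ₁ = atan2(sin Δλ cos φ₂, cos φ₁ sin φ₂ − sin φ₁ cos φ₂ cos Δλ) = 168.32°
Final bearing θ₂ = (initial bearing from the destination back to the start) + 180° = 7.88°
Δθ = θ₂ − θ₁ = -160.4°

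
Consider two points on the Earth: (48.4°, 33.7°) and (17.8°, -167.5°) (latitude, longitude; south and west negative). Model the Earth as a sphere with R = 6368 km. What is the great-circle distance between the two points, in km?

Haversine: a = sin²(Δφ/2)+cos φ₁ cos φ₂ sin²(Δλ/2) = 0.68038;  σ = 2·atan2(√a,√(1−a))
σ = 111.147° → d = Rσ = 6368·1.93988 = 12353 km

12353 km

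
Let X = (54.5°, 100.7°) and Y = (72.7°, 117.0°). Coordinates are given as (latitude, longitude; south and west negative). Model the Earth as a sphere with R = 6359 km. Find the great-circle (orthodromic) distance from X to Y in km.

Haversine: a = sin²(Δφ/2)+cos φ₁ cos φ₂ sin²(Δλ/2) = 0.02848;  σ = 2·atan2(√a,√(1−a))
σ = 19.433° → d = Rσ = 6359·0.33917 = 2157 km

2157 km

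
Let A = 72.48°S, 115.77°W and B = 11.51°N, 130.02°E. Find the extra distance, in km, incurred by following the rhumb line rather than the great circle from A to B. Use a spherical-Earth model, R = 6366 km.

Great circle: cos σ = sin φ₁ sin φ₂ + cos φ₁ cos φ₂ cos Δλ,  σ = 1.8873 rad → d_gc = 12014.6 km
Rhumb line: Δψ = +2.0724, q = Δφ/Δψ = 0.7073, d_rh = R√(Δφ²+q²Δλ²) = 12947.9 km
Excess = 12947.9 − 12014.6 = 933.3 ≈ 933 km

933 km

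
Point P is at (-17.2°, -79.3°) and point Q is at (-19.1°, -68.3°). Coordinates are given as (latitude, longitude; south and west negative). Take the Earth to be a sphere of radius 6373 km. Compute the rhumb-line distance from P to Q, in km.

Δψ = ln[tan(π/4+φ₂/2)/tan(π/4+φ₁/2)] = -0.0349;  Δφ = -0.0332 rad,  Δλ = +0.1920 rad
q = Δφ/Δψ = 0.9502
d = R·√(Δφ² + q²Δλ²) = 6373·0.18541 = 1182 km

1182 km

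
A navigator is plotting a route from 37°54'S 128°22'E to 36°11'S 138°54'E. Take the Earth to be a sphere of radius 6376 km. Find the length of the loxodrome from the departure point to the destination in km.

955 km

Δψ = ln[tan(π/4+φ₂/2)/tan(π/4+φ₁/2)] = +0.0375;  Δφ = +0.0300 rad,  Δλ = +0.1838 rad
q = Δφ/Δψ = 0.7981
d = R·√(Δφ² + q²Δλ²) = 6376·0.14976 = 955 km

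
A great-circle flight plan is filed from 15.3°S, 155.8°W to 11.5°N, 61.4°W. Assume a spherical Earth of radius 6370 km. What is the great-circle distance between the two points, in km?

10805 km

cos σ = sin φ₁ sin φ₂ + cos φ₁ cos φ₂ cos Δλ
      = sin(-15.30°)sin(11.50°) + cos(-15.30°)cos(11.50°)cos(94.40°) = -0.1251
σ = 97.188° → d = Rσ = 6370·1.69625 = 10805 km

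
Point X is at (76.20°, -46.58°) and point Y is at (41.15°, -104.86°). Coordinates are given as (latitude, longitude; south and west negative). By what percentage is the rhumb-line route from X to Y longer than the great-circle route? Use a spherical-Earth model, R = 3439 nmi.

Great circle: σ = 0.7474 rad → d_gc = Rσ = 2570.2 nmi
Rhumb: Δφ = -0.6117, Δλ = -1.0172, Δψ = -1.3225, q = Δφ/Δψ = 0.4626 → d_rh = R√(Δφ²+q²Δλ²) = 2654.0 nmi
Excess = (2654.0 − 2570.2) / 2570.2 = 83.8 / 2570.2 = 3.26% ≈ 3.3%

3.3%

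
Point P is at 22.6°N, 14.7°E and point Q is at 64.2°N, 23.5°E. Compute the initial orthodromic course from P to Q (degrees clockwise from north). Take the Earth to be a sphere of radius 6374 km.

5.7°

N = sin Δλ·cos φ₂ = +0.0666;  D = cos φ₁ sin φ₂ − sin φ₁ cos φ₂ cos Δλ = +0.6659
initial course = atan2(N, D) = 5.71°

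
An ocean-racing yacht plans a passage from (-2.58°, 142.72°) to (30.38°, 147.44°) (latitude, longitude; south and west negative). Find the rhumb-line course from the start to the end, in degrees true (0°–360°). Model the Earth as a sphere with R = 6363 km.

7.8°

Meridional parts: M(φ₁)=-0.0450, M(φ₂)=+0.5570 → ΔM = +0.6020;  Δλ = +0.0824 rad
tan C = Δλ / ΔM = +0.1368 → C = 7.79°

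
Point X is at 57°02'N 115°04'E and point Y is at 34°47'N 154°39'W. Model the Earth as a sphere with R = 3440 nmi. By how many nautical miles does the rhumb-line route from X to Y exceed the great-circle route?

235 nmi

Great circle: cos σ = sin φ₁ sin φ₂ + cos φ₁ cos φ₂ cos Δλ,  σ = 1.0742 rad → d_gc = 3695.3 nmi
Rhumb line: Δψ = -0.5695, q = Δφ/Δψ = 0.6819, d_rh = R√(Δφ²+q²Δλ²) = 3930.1 nmi
Excess = 3930.1 − 3695.3 = 234.8 ≈ 235 nmi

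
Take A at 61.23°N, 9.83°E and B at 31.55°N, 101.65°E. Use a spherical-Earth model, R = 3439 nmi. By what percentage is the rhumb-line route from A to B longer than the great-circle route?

Great circle: σ = 1.1089 rad → d_gc = Rσ = 3813.6 nmi
Rhumb: Δφ = -0.5180, Δλ = +1.6026, Δψ = -0.7799, q = Δφ/Δψ = 0.6642 → d_rh = R√(Δφ²+q²Δλ²) = 4071.0 nmi
Excess = (4071.0 − 3813.6) / 3813.6 = 257.4 / 3813.6 = 6.7495% ≈ 6.7%

6.7%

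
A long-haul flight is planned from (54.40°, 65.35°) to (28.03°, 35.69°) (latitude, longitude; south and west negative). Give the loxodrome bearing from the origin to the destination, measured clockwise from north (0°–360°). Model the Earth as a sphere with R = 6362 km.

219.6°

Δψ = ln[tan(π/4+φ₂/2)/tan(π/4+φ₁/2)] = -0.6261
Δλ = -0.5177 rad (taken the short way round)
course = atan2(Δλ, Δψ) = 219.58°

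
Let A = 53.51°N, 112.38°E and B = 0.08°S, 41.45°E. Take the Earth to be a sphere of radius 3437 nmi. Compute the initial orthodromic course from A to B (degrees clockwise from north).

N = sin Δλ·cos φ₂ = -0.9451;  D = cos φ₁ sin φ₂ − sin φ₁ cos φ₂ cos Δλ = -0.2635
initial course = atan2(N, D) = 254.42°

254.4°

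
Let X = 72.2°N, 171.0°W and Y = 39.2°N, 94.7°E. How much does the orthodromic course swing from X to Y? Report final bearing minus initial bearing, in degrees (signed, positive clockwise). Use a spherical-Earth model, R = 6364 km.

Initial bearing θ₁ = atan2(sin Δλ cos φ₂, cos φ₁ sin φ₂ − sin φ₁ cos φ₂ cos Δλ) = 287.83°
Final bearing θ₂ = (initial bearing from the destination back to the start) + 180° = 202.06°
Δθ = θ₂ − θ₁ = -85.8°

-85.8°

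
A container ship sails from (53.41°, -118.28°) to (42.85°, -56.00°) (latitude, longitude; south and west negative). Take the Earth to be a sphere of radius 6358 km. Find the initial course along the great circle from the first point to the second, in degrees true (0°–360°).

78.5°

θ = atan2( sin Δλ·cos φ₂ ,  cos φ₁ sin φ₂ − sin φ₁ cos φ₂ cos Δλ )
  = atan2(+0.6490, +0.1316) = 78.54°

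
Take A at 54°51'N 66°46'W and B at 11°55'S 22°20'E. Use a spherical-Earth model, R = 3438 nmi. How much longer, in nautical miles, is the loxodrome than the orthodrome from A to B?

Great circle: cos σ = sin φ₁ sin φ₂ + cos φ₁ cos φ₂ cos Δλ,  σ = 1.7315 rad → d_gc = 5952.8 nmi
Rhumb line: Δψ = -1.3592, q = Δφ/Δψ = 0.8574, d_rh = R√(Δφ²+q²Δλ²) = 6087.8 nmi
Excess = 6087.8 − 5952.8 = 135.0 ≈ 135 nmi

135 nmi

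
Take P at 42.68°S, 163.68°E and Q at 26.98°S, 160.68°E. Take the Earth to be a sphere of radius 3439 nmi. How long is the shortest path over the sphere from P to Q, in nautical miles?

954 nmi

cos σ = sin φ₁ sin φ₂ + cos φ₁ cos φ₂ cos Δλ
      = sin(-42.68°)sin(-26.98°) + cos(-42.68°)cos(-26.98°)cos(-3.00°) = 0.9618
σ = 15.889° → d = Rσ = 3439·0.27732 = 954 nmi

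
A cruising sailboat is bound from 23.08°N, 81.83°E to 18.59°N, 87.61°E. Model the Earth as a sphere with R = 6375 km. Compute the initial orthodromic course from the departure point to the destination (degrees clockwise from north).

128.7°

N = sin Δλ·cos φ₂ = +0.0955;  D = cos φ₁ sin φ₂ − sin φ₁ cos φ₂ cos Δλ = -0.0764
initial course = atan2(N, D) = 128.67°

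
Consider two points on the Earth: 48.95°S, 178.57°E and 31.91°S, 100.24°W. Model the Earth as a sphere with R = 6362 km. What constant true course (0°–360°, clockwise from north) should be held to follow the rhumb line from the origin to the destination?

74.5°

Meridional parts: M(φ₁)=-0.9825, M(φ₂)=-0.5882 → ΔM = +0.3943;  Δλ = +1.4170 rad
tan C = Δλ / ΔM = +3.5938 → C = 74.45°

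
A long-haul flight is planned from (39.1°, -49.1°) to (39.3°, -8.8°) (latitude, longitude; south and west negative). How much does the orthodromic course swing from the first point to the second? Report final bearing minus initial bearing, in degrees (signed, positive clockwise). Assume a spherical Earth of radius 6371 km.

At departure: θ₁ = atan2(sin Δλ cos φ₂, cos φ₁ sin φ₂ − sin φ₁ cos φ₂ cos Δλ) = 76.59°
At arrival: θ₂ = atan2(sin Δλ cos φ₁, −cos φ₂ sin φ₁ + sin φ₂ cos φ₁ cos Δλ) = 102.71°
Δθ = θ₂ − θ₁ = +26.1°

+26.1°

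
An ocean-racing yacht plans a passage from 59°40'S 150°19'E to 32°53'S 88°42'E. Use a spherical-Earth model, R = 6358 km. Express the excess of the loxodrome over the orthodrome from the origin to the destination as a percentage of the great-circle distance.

Great circle: σ = 0.8363 rad → d_gc = Rσ = 5317.2 km
Rhumb: Δφ = +0.4675, Δλ = -1.0754, Δψ = +0.6971, q = Δφ/Δψ = 0.6706 → d_rh = R√(Δφ²+q²Δλ²) = 5464.2 km
Excess = (5464.2 − 5317.2) / 5317.2 = 147.0 / 5317.2 = 2.76% ≈ 2.8%

2.8%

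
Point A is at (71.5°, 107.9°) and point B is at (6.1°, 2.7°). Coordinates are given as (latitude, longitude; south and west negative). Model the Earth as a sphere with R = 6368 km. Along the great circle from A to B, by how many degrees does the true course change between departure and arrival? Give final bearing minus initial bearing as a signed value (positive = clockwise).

-88.5°

At departure: θ₁ = atan2(sin Δλ cos φ₂, cos φ₁ sin φ₂ − sin φ₁ cos φ₂ cos Δλ) = 286.32°
At arrival: θ₂ = atan2(sin Δλ cos φ₁, −cos φ₂ sin φ₁ + sin φ₂ cos φ₁ cos Δλ) = 197.83°
Δθ = θ₂ − θ₁ = -88.5°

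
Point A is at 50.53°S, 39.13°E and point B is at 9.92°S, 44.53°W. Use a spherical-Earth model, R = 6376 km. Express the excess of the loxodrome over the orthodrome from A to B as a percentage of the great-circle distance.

Great circle: σ = 1.3673 rad → d_gc = Rσ = 8717.6 km
Rhumb: Δφ = +0.7088, Δλ = -1.4601, Δψ = +0.8511, q = Δφ/Δψ = 0.8327 → d_rh = R√(Δφ²+q²Δλ²) = 8973.6 km
Excess = (8973.6 − 8717.6) / 8717.6 = 256.0 / 8717.6 = 2.94% ≈ 2.9%

2.9%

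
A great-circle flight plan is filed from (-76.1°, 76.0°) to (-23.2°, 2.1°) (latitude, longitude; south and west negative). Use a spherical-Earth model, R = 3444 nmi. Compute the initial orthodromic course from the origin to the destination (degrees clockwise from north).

279.8°

N = sin Δλ·cos φ₂ = -0.8831;  D = cos φ₁ sin φ₂ − sin φ₁ cos φ₂ cos Δλ = +0.1528
initial course = atan2(N, D) = 279.82°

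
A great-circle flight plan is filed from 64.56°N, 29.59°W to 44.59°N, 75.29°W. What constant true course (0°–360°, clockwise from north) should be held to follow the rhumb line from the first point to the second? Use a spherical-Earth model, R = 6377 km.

232.3°

Δψ = ln[tan(π/4+φ₂/2)/tan(π/4+φ₁/2)] = -0.6171
Δλ = -0.7976 rad (taken the short way round)
course = atan2(Δλ, Δψ) = 232.27°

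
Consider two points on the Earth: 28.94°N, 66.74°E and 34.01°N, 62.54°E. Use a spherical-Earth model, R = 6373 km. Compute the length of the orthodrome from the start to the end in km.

Haversine: a = sin²(Δφ/2)+cos φ₁ cos φ₂ sin²(Δλ/2) = 0.00293;  σ = 2·atan2(√a,√(1−a))
σ = 6.206° → d = Rσ = 6373·0.10832 = 690 km

690 km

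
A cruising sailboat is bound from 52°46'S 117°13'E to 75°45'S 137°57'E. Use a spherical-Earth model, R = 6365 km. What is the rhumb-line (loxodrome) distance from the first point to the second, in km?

Δψ = ln[tan(π/4+φ₂/2)/tan(π/4+φ₁/2)] = -0.9914;  Δφ = -0.4011 rad,  Δλ = +0.3619 rad
q = Δφ/Δψ = 0.4046
d = R·√(Δφ² + q²Δλ²) = 6365·0.42702 = 2718 km

2718 km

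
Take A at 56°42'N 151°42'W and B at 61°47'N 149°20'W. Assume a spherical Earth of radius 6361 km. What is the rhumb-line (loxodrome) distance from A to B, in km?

580 km

Δψ = ln[tan(π/4+φ₂/2)/tan(π/4+φ₁/2)] = +0.1739;  Δφ = +0.0887 rad,  Δλ = +0.0413 rad
q = Δφ/Δψ = 0.5103
d = R·√(Δφ² + q²Δλ²) = 6361·0.09119 = 580 km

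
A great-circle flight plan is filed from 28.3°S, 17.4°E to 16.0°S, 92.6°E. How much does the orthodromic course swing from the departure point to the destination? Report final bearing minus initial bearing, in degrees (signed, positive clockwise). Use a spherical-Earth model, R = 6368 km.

-32.6°

Initial bearing θ₁ = atan2(sin Δλ cos φ₂, cos φ₁ sin φ₂ − sin φ₁ cos φ₂ cos Δλ) = 97.74°
Final bearing θ₂ = (initial bearing from the destination back to the start) + 180° = 65.18°
Δθ = θ₂ − θ₁ = -32.6°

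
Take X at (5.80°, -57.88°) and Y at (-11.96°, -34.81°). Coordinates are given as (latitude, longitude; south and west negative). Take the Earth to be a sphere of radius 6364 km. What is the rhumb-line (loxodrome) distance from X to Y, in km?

3223 km

Δψ = ln[tan(π/4+φ₂/2)/tan(π/4+φ₁/2)] = -0.3117;  Δφ = -0.3100 rad,  Δλ = +0.4026 rad
q = Δφ/Δψ = 0.9945
d = R·√(Δφ² + q²Δλ²) = 6364·0.50640 = 3223 km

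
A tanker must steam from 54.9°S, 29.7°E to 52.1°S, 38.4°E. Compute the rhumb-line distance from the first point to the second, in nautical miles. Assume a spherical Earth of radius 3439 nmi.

353 nmi

Rhumb course C = atan2(Δλ, Δψ) with Δψ = ln[tan(π/4+φ₂/2)/tan(π/4+φ₁/2)] = +0.0822, Δλ = +0.1518 → C = 61.57°
d = R·|Δφ| / |cos C| = 3439·0.04887 / 0.47605 = 353 nmi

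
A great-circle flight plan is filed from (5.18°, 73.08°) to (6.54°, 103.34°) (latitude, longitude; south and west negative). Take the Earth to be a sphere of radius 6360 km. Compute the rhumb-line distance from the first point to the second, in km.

Δψ = ln[tan(π/4+φ₂/2)/tan(π/4+φ₁/2)] = +0.0239;  Δφ = +0.0237 rad,  Δλ = +0.5281 rad
q = Δφ/Δψ = 0.9948
d = R·√(Δφ² + q²Δλ²) = 6360·0.52590 = 3345 km

3345 km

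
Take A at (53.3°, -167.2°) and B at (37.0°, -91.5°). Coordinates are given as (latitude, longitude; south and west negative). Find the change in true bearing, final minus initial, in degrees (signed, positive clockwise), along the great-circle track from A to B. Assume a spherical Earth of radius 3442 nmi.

At departure: θ₁ = atan2(sin Δλ cos φ₂, cos φ₁ sin φ₂ − sin φ₁ cos φ₂ cos Δλ) = 75.41°
At arrival: θ₂ = atan2(sin Δλ cos φ₁, −cos φ₂ sin φ₁ + sin φ₂ cos φ₁ cos Δλ) = 133.60°
Δθ = θ₂ − θ₁ = +58.2°

+58.2°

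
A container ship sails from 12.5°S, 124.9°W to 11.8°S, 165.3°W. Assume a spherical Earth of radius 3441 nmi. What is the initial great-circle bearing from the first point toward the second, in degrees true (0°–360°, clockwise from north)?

θ = atan2( sin Δλ·cos φ₂ ,  cos φ₁ sin φ₂ − sin φ₁ cos φ₂ cos Δλ )
  = atan2(-0.6344, -0.0383) = 266.54°

266.5°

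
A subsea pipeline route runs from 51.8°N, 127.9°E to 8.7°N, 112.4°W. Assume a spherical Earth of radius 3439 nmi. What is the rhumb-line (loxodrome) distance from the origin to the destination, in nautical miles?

6490 nmi

Rhumb course C = atan2(Δλ, Δψ) with Δψ = ln[tan(π/4+φ₂/2)/tan(π/4+φ₁/2)] = -0.9081, Δλ = +2.0892 → C = 113.49°
d = R·|Δφ| / |cos C| = 3439·0.75224 / 0.39863 = 6490 nmi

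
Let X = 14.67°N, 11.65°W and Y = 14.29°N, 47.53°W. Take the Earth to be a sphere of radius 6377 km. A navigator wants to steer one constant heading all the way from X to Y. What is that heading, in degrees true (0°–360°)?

269.4°

Meridional parts: M(φ₁)=+0.2589, M(φ₂)=+0.2520 → ΔM = -0.0068;  Δλ = -0.6262 rad
tan C = Δλ / ΔM = +91.4216 → C = 269.37°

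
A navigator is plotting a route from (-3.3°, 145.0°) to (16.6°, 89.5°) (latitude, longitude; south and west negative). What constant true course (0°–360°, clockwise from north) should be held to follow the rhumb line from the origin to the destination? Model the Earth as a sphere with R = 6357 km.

Meridional parts: M(φ₁)=-0.0576, M(φ₂)=+0.2939 → ΔM = +0.3515;  Δλ = -0.9687 rad
tan C = Δλ / ΔM = -2.7558 → C = 289.94°

289.9°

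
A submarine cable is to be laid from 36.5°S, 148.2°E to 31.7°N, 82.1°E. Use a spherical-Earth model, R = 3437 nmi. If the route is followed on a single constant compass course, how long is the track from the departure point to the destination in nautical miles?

5529 nmi

Δψ = ln[tan(π/4+φ₂/2)/tan(π/4+φ₁/2)] = +1.2690;  Δφ = +1.1903 rad,  Δλ = -1.1537 rad
q = Δφ/Δψ = 0.9380
d = R·√(Δφ² + q²Δλ²) = 3437·1.60870 = 5529 nmi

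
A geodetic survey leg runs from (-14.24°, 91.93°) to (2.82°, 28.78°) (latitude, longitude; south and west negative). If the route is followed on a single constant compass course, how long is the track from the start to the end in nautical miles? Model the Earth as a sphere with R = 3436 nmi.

Δψ = ln[tan(π/4+φ₂/2)/tan(π/4+φ₁/2)] = +0.3004;  Δφ = +0.2978 rad,  Δλ = -1.1022 rad
q = Δφ/Δψ = 0.9913
d = R·√(Δφ² + q²Δλ²) = 3436·1.13241 = 3891 nmi

3891 nmi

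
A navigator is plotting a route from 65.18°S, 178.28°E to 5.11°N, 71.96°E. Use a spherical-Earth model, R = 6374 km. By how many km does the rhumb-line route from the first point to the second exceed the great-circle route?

Great circle: cos σ = sin φ₁ sin φ₂ + cos φ₁ cos φ₂ cos Δλ,  σ = 1.7704 rad → d_gc = 11284.8 km
Rhumb line: Δψ = +1.6032, q = Δφ/Δψ = 0.7652, d_rh = R√(Δφ²+q²Δλ²) = 11960.8 km
Excess = 11960.8 − 11284.8 = 676.0 ≈ 676 km

676 km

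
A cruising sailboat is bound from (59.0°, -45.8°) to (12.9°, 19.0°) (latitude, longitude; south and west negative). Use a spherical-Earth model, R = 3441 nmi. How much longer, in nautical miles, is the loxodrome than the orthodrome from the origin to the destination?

88 nmi

Great circle: cos σ = sin φ₁ sin φ₂ + cos φ₁ cos φ₂ cos Δλ,  σ = 1.1537 rad → d_gc = 3969.8 nmi
Rhumb line: Δψ = -1.0555, q = Δφ/Δψ = 0.7623, d_rh = R√(Δφ²+q²Δλ²) = 4057.8 nmi
Excess = 4057.8 − 3969.8 = 88.0 ≈ 88 nmi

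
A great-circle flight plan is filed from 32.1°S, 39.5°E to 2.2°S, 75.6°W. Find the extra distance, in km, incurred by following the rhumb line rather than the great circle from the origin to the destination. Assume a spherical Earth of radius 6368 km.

Great circle: cos σ = sin φ₁ sin φ₂ + cos φ₁ cos φ₂ cos Δλ,  σ = 1.9163 rad → d_gc = 12203.09 km
Rhumb line: Δψ = +0.5537, q = Δφ/Δψ = 0.9425, d_rh = R√(Δφ²+q²Δλ²) = 12506.64 km
Excess = 12506.64 − 12203.09 = 303.55 ≈ 304 km

304 km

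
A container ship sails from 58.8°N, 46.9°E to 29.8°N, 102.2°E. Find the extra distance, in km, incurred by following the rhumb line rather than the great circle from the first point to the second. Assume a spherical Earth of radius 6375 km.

108 km

Great circle: cos σ = sin φ₁ sin φ₂ + cos φ₁ cos φ₂ cos Δλ,  σ = 0.8217 rad → d_gc = 5238.1 km
Rhumb line: Δψ = -0.7305, q = Δφ/Δψ = 0.6928, d_rh = R√(Δφ²+q²Δλ²) = 5346.5 km
Excess = 5346.5 − 5238.1 = 108.4 ≈ 108 km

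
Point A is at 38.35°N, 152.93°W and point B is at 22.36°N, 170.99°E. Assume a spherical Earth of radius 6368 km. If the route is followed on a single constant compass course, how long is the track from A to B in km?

Rhumb course C = atan2(Δλ, Δψ) with Δψ = ln[tan(π/4+φ₂/2)/tan(π/4+φ₁/2)] = -0.3252, Δλ = -0.6297 → C = 242.69°
d = R·|Δφ| / |cos C| = 6368·0.27908 / 0.45885 = 3873 km

3873 km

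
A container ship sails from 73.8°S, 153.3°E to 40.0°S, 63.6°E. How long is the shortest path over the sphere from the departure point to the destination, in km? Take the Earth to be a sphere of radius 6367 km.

5756 km

cos σ = sin φ₁ sin φ₂ + cos φ₁ cos φ₂ cos Δλ
      = sin(-73.80°)sin(-40.00°) + cos(-73.80°)cos(-40.00°)cos(-89.70°) = 0.6184
σ = 51.802° → d = Rσ = 6367·0.90411 = 5756 km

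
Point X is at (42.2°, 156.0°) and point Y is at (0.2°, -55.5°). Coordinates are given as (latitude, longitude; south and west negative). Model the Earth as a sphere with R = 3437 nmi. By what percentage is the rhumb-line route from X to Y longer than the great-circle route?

Great circle: σ = 2.2514 rad → d_gc = Rσ = 7738.2 nmi
Rhumb: Δφ = -0.7330, Δλ = +2.5918, Δψ = -0.8104, q = Δφ/Δψ = 0.9046 → d_rh = R√(Δφ²+q²Δλ²) = 8442.6 nmi
Excess = (8442.6 − 7738.2) / 7738.2 = 704.4 / 7738.2 = 9.10% ≈ 9.1%

9.1%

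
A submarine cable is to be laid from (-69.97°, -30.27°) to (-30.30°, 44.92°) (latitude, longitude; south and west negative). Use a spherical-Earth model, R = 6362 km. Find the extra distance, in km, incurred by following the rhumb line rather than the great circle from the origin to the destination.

301 km

Great circle: cos σ = sin φ₁ sin φ₂ + cos φ₁ cos φ₂ cos Δλ,  σ = 0.9889 rad → d_gc = 6291.4 km
Rhumb line: Δψ = +1.1785, q = Δφ/Δψ = 0.5875, d_rh = R√(Δφ²+q²Δλ²) = 6592.5 km
Excess = 6592.5 − 6291.4 = 301.1 ≈ 301 km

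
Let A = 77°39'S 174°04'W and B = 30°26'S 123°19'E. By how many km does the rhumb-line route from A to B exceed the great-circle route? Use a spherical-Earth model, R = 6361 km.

211 km

Great circle: cos σ = sin φ₁ sin φ₂ + cos φ₁ cos φ₂ cos Δλ,  σ = 0.9525 rad → d_gc = 6058.96 km
Rhumb line: Δψ = +1.6658, q = Δφ/Δψ = 0.4947, d_rh = R√(Δφ²+q²Δλ²) = 6269.47 km
Excess = 6269.47 − 6058.96 = 210.51 ≈ 211 km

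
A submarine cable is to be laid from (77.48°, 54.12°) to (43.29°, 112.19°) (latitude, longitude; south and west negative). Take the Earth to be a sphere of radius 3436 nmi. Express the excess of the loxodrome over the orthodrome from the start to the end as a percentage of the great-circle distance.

Great circle: σ = 0.7184 rad → d_gc = Rσ = 2468.5 nmi
Rhumb: Δφ = -0.5967, Δλ = +1.0135, Δψ = -1.3703, q = Δφ/Δψ = 0.4355 → d_rh = R√(Δφ²+q²Δλ²) = 2550.3 nmi
Excess = (2550.3 − 2468.5) / 2468.5 = 81.8 / 2468.5 = 3.31% ≈ 3.3%

3.3%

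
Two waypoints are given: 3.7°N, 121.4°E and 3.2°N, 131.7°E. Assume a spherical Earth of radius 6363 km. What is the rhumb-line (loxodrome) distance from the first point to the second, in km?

Δψ = ln[tan(π/4+φ₂/2)/tan(π/4+φ₁/2)] = -0.0087;  Δφ = -0.0087 rad,  Δλ = +0.1798 rad
q = Δφ/Δψ = 0.9982
d = R·√(Δφ² + q²Δλ²) = 6363·0.17965 = 1143 km

1143 km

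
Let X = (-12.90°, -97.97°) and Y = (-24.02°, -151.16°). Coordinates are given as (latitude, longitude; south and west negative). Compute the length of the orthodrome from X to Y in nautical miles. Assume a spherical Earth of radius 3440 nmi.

3084 nmi

Haversine: a = sin²(Δφ/2)+cos φ₁ cos φ₂ sin²(Δλ/2) = 0.18783;  σ = 2·atan2(√a,√(1−a))
σ = 51.366° → d = Rσ = 3440·0.89651 = 3084 nmi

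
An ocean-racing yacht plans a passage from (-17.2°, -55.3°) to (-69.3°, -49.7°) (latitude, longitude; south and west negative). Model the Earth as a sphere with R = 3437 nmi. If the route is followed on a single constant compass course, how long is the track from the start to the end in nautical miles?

Rhumb course C = atan2(Δλ, Δψ) with Δψ = ln[tan(π/4+φ₂/2)/tan(π/4+φ₁/2)] = -1.3955, Δλ = +0.0977 → C = 175.99°
d = R·|Δφ| / |cos C| = 3437·0.90932 / 0.99756 = 3133 nmi

3133 nmi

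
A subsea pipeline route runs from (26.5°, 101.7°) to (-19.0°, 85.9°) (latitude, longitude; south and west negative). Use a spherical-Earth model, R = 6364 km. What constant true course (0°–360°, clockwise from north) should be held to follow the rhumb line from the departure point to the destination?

198.6°

Meridional parts: M(φ₁)=+0.4799, M(φ₂)=-0.3379 → ΔM = -0.8178;  Δλ = -0.2758 rad
tan C = Δλ / ΔM = +0.3372 → C = 198.63°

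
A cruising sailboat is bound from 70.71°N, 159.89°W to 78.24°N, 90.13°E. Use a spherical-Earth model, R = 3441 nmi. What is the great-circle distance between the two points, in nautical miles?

1544 nmi

Haversine: a = sin²(Δφ/2)+cos φ₁ cos φ₂ sin²(Δλ/2) = 0.04948;  σ = 2·atan2(√a,√(1−a))
σ = 25.705° → d = Rσ = 3441·0.44863 = 1544 nmi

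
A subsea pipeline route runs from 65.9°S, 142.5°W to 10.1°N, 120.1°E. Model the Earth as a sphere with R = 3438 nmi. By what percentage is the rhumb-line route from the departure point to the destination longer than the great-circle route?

Great circle: σ = 1.7843 rad → d_gc = Rσ = 6134.3 nmi
Rhumb: Δφ = +1.3265, Δλ = -1.7000, Δψ = +1.7215, q = Δφ/Δψ = 0.7705 → d_rh = R√(Δφ²+q²Δλ²) = 6409.1 nmi
Excess = (6409.1 − 6134.3) / 6134.3 = 274.8 / 6134.3 = 4.48% ≈ 4.5%

4.5%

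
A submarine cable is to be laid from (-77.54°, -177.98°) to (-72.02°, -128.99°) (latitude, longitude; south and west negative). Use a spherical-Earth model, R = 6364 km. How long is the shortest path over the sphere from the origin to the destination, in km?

1497 km

Haversine: a = sin²(Δφ/2)+cos φ₁ cos φ₂ sin²(Δλ/2) = 0.01377;  σ = 2·atan2(√a,√(1−a))
σ = 13.477° → d = Rσ = 6364·0.23521 = 1497 km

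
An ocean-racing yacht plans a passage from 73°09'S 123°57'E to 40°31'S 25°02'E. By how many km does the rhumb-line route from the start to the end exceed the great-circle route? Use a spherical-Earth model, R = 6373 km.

Great circle: cos σ = sin φ₁ sin φ₂ + cos φ₁ cos φ₂ cos Δλ,  σ = 0.9427 rad → d_gc = 6007.7 km
Rhumb line: Δψ = +1.1351, q = Δφ/Δψ = 0.5018, d_rh = R√(Δφ²+q²Δλ²) = 6607.3 km
Excess = 6607.3 − 6007.7 = 599.6 ≈ 600 km

600 km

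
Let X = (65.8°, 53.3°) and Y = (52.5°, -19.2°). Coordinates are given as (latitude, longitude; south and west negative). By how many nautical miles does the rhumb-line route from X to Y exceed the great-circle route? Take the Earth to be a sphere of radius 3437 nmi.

Great circle: cos σ = sin φ₁ sin φ₂ + cos φ₁ cos φ₂ cos Δλ,  σ = 0.6457 rad → d_gc = 2219.3 nmi
Rhumb line: Δψ = -0.4596, q = Δφ/Δψ = 0.5051, d_rh = R√(Δφ²+q²Δλ²) = 2337.0 nmi
Excess = 2337.0 − 2219.3 = 117.7 ≈ 118 nmi

118 nmi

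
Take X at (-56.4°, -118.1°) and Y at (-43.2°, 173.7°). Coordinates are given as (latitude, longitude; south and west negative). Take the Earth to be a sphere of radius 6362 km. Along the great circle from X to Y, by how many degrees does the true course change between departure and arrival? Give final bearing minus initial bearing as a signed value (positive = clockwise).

Initial bearing θ₁ = atan2(sin Δλ cos φ₂, cos φ₁ sin φ₂ − sin φ₁ cos φ₂ cos Δλ) = 257.24°
Final bearing θ₂ = (initial bearing from the destination back to the start) + 180° = 312.24°
Δθ = θ₂ − θ₁ = +55.0°

+55.0°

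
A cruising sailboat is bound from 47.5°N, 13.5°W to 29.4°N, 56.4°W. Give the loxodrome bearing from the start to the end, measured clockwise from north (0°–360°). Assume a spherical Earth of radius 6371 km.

241.5°

Meridional parts: M(φ₁)=+0.9445, M(φ₂)=+0.5373 → ΔM = -0.4072;  Δλ = -0.7487 rad
tan C = Δλ / ΔM = +1.8386 → C = 241.46°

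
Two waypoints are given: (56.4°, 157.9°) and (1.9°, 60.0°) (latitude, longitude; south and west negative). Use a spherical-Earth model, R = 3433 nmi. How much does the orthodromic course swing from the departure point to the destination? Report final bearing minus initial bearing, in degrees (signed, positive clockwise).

Initial bearing θ₁ = atan2(sin Δλ cos φ₂, cos φ₁ sin φ₂ − sin φ₁ cos φ₂ cos Δλ) = 277.64°
Final bearing θ₂ = (initial bearing from the destination back to the start) + 180° = 213.28°
Δθ = θ₂ − θ₁ = -64.4°

-64.4°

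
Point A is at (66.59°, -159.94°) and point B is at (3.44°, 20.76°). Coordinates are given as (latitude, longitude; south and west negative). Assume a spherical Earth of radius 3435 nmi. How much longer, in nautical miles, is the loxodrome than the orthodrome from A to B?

2100 nmi

Great circle: cos σ = sin φ₁ sin φ₂ + cos φ₁ cos φ₂ cos Δλ,  σ = 1.9193 rad → d_gc = 6592.8 nmi
Rhumb line: Δψ = -1.5141, q = Δφ/Δψ = 0.7279, d_rh = R√(Δφ²+q²Δλ²) = 8692.8 nmi
Excess = 8692.8 − 6592.8 = 2100.0 ≈ 2100 nmi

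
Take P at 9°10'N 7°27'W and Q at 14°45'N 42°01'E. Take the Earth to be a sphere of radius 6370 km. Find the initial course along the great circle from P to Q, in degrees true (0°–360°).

N = sin Δλ·cos φ₂ = +0.7350;  D = cos φ₁ sin φ₂ − sin φ₁ cos φ₂ cos Δλ = +0.1512
initial course = atan2(N, D) = 78.37°

78.4°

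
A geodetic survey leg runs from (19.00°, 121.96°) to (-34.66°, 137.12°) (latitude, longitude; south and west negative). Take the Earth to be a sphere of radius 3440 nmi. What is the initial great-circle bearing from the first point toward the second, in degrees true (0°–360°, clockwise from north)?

θ = atan2( sin Δλ·cos φ₂ ,  cos φ₁ sin φ₂ − sin φ₁ cos φ₂ cos Δλ )
  = atan2(+0.2151, -0.7962) = 164.88°

164.9°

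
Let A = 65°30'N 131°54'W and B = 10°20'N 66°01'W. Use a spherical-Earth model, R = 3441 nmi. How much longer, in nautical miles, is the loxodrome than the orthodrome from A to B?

Great circle: cos σ = sin φ₁ sin φ₂ + cos φ₁ cos φ₂ cos Δλ,  σ = 1.2346 rad → d_gc = 4248.2 nmi
Rhumb line: Δψ = -1.3460, q = Δφ/Δψ = 0.7154, d_rh = R√(Δφ²+q²Δλ²) = 4357.6 nmi
Excess = 4357.6 − 4248.2 = 109.4 ≈ 109 nmi

109 nmi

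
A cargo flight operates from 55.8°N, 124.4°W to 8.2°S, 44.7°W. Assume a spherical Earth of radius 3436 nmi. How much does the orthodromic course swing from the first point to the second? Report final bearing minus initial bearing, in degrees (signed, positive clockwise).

At departure: θ₁ = atan2(sin Δλ cos φ₂, cos φ₁ sin φ₂ − sin φ₁ cos φ₂ cos Δλ) = 103.10°
At arrival: θ₂ = atan2(sin Δλ cos φ₁, −cos φ₂ sin φ₁ + sin φ₂ cos φ₁ cos Δλ) = 146.42°
Δθ = θ₂ − θ₁ = +43.3°

+43.3°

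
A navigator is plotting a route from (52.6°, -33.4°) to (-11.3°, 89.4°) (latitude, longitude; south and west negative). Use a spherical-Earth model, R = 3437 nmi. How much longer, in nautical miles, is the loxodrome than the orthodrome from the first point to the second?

Great circle: cos σ = sin φ₁ sin φ₂ + cos φ₁ cos φ₂ cos Δλ,  σ = 2.0695 rad → d_gc = 7112.9 nmi
Rhumb line: Δψ = -1.2818, q = Δφ/Δψ = 0.8701, d_rh = R√(Δφ²+q²Δλ²) = 7468.1 nmi
Excess = 7468.1 − 7112.9 = 355.2 ≈ 355 nmi

355 nmi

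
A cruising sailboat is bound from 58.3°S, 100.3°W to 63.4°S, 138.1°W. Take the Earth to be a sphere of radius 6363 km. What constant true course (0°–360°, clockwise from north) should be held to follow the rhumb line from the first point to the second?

Δψ = ln[tan(π/4+φ₂/2)/tan(π/4+φ₁/2)] = -0.1832
Δλ = -0.6597 rad (taken the short way round)
course = atan2(Δλ, Δψ) = 254.48°

254.5°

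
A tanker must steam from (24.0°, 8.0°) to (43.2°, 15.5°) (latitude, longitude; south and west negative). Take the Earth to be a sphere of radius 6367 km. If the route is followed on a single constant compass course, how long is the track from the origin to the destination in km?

Rhumb course C = atan2(Δλ, Δψ) with Δψ = ln[tan(π/4+φ₂/2)/tan(π/4+φ₁/2)] = +0.4059, Δλ = +0.1309 → C = 17.87°
d = R·|Δφ| / |cos C| = 6367·0.33510 / 0.95174 = 2242 km

2242 km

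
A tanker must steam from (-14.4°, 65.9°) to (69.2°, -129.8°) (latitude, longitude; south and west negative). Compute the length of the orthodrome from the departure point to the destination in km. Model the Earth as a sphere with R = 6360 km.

13798 km

cos σ = sin φ₁ sin φ₂ + cos φ₁ cos φ₂ cos Δλ
      = sin(-14.40°)sin(69.20°) + cos(-14.40°)cos(69.20°)cos(164.30°) = -0.5636
σ = 124.305° → d = Rσ = 6360·2.16953 = 13798 km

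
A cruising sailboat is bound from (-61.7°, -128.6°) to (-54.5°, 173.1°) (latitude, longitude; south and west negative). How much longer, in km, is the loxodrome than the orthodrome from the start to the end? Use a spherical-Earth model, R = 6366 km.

111 km

Great circle: cos σ = sin φ₁ sin φ₂ + cos φ₁ cos φ₂ cos Δλ,  σ = 0.5326 rad → d_gc = 3390.7 km
Rhumb line: Δψ = +0.2388, q = Δφ/Δψ = 0.5263, d_rh = R√(Δφ²+q²Δλ²) = 3501.7 km
Excess = 3501.7 − 3390.7 = 111.0 ≈ 111 km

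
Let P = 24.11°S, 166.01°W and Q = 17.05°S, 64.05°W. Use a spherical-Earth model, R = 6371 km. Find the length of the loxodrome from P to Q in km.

10634 km

Rhumb course C = atan2(Δλ, Δψ) with Δψ = ln[tan(π/4+φ₂/2)/tan(π/4+φ₁/2)] = +0.1317, Δλ = +1.7795 → C = 85.77°
d = R·|Δφ| / |cos C| = 6371·0.12322 / 0.07382 = 10634 km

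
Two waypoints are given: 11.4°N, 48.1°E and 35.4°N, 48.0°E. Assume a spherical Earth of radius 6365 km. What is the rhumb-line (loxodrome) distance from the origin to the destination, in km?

2666 km

Δψ = ln[tan(π/4+φ₂/2)/tan(π/4+φ₁/2)] = +0.4611;  Δφ = +0.4189 rad,  Δλ = -0.0017 rad
q = Δφ/Δψ = 0.9085
d = R·√(Δφ² + q²Δλ²) = 6365·0.41888 = 2666 km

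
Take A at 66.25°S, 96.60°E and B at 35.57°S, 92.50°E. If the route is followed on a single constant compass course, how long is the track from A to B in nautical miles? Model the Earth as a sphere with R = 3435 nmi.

1845 nmi

Rhumb course C = atan2(Δλ, Δψ) with Δψ = ln[tan(π/4+φ₂/2)/tan(π/4+φ₁/2)] = +0.8943, Δλ = -0.0716 → C = 355.43°
d = R·|Δφ| / |cos C| = 3435·0.53547 / 0.99681 = 1845 nmi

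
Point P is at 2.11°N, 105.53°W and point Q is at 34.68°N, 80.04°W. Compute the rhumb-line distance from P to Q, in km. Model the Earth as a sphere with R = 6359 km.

4476 km

Rhumb course C = atan2(Δλ, Δψ) with Δψ = ln[tan(π/4+φ₂/2)/tan(π/4+φ₁/2)] = +0.6092, Δλ = +0.4449 → C = 36.14°
d = R·|Δφ| / |cos C| = 6359·0.56845 / 0.80758 = 4476 km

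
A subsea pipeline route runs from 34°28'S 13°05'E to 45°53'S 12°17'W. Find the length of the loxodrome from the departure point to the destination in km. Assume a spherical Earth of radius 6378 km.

2497 km

Δψ = ln[tan(π/4+φ₂/2)/tan(π/4+φ₁/2)] = -0.2618;  Δφ = -0.1993 rad,  Δλ = -0.4427 rad
q = Δφ/Δψ = 0.7610
d = R·√(Δφ² + q²Δλ²) = 6378·0.39143 = 2497 km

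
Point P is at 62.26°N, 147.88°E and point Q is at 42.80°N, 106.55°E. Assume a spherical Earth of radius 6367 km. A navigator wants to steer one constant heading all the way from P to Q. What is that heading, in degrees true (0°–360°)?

231.7°

Meridional parts: M(φ₁)=+1.3987, M(φ₂)=+0.8281 → ΔM = -0.5706;  Δλ = -0.7213 rad
tan C = Δλ / ΔM = +1.2641 → C = 231.65°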